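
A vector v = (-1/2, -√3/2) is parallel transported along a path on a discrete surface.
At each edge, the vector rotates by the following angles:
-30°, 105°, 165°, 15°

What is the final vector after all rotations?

Total rotation: (-30°) + 105° + 165° + 15° = 255° ≡ -105° (mod 360°). Final vector: (-0.7071, 0.7071)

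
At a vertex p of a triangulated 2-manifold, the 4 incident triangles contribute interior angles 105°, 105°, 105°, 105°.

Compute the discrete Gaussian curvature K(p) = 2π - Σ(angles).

Sum of angles = 420°. K = 360° - 420° = -60° = -π/3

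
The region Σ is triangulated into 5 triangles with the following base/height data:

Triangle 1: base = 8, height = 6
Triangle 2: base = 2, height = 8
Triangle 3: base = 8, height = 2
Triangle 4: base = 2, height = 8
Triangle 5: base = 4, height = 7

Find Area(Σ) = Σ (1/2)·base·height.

(1/2)×8×6 + (1/2)×2×8 + (1/2)×8×2 + (1/2)×2×8 + (1/2)×4×7 = 62.0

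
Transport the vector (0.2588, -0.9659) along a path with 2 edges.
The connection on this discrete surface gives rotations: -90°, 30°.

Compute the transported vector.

Total rotation: (-90°) + 30° = -60°. Final vector: (-0.7071, -0.7071)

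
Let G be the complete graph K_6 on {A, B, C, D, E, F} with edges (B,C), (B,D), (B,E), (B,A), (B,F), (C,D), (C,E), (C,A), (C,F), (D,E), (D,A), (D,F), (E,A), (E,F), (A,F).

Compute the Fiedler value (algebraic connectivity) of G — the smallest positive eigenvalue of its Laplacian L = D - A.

For the complete graph K_n, L = nI − J (J = all-ones matrix). J has eigenvalues n (once, eigenvector 𝟙) and 0 (multiplicity n−1), so L has eigenvalues 0 (once) and n (multiplicity n−1). Here n = 6: eigenvalue 0 once and 6 with multiplicity 5.
Laplacian eigenvalues: [0.0, 6.0, 6.0, 6.0, 6.0, 6.0]. Algebraic connectivity (smallest non-zero eigenvalue) = 6.0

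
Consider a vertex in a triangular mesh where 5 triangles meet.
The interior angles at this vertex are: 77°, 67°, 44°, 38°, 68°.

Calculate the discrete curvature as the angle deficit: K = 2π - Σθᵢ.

Sum of angles = 294°. K = 360° - 294° = 66° = 11π/30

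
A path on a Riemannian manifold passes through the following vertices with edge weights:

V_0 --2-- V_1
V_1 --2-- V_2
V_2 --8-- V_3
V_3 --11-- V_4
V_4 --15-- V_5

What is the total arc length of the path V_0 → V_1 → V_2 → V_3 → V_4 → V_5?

Arc length = 2 + 2 + 8 + 11 + 15 = 38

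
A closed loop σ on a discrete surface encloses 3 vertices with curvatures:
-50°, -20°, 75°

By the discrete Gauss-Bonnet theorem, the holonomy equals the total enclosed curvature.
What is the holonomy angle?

Holonomy = total enclosed curvature = (-50°) + (-20°) + 75° = 5°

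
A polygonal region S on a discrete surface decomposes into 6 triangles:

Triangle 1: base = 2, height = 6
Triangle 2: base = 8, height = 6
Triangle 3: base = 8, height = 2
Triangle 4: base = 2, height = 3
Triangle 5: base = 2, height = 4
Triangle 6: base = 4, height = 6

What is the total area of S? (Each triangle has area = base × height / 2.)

(1/2)×2×6 + (1/2)×8×6 + (1/2)×8×2 + (1/2)×2×3 + (1/2)×2×4 + (1/2)×4×6 = 57.0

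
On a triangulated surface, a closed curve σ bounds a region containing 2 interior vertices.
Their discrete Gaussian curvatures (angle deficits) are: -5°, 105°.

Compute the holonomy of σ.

Holonomy = total enclosed curvature = (-5°) + 105° = 100°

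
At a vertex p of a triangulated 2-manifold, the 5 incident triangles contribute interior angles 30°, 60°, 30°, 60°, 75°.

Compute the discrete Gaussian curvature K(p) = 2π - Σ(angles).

Sum of angles = 255°. K = 360° - 255° = 105°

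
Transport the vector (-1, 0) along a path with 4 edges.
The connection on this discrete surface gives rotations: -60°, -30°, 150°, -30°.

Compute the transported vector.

Total rotation: (-60°) + (-30°) + 150° + (-30°) = 30°. Final vector: (-0.8660, -0.5000)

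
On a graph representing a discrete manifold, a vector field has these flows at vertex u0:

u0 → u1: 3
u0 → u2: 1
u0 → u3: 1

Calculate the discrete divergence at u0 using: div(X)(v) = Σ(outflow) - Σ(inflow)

Divergence = sum of outgoing flows = 3 + 1 + 1 = 5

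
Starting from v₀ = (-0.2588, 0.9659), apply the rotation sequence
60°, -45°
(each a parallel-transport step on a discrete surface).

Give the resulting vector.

Total rotation: 60° + (-45°) = 15°. Final vector: (-0.5000, 0.8660)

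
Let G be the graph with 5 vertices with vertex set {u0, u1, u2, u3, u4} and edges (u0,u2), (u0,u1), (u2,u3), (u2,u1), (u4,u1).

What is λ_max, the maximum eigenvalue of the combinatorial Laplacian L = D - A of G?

Degrees: deg(u0) = 2, deg(u1) = 3, deg(u2) = 3, deg(u3) = 1, deg(u4) = 1.
L = D − A with rows/columns ordered (u0, u1, u2, u3, u4):
  [ 2, -1, -1,  0,  0]
  [-1,  3, -1,  0, -1]
  [-1, -1,  3, -1,  0]
  [ 0,  0, -1,  1,  0]
  [ 0, -1,  0,  0,  1]
Characteristic polynomial: det(λI − L) = λ(λ² − 5λ + 3)(λ² − 5λ + 5).
Roots: λ = 0; (λ² − 5λ + 3) = 0 ⇒ λ = (5 ± √13)/2 ≈ 0.6972, 4.3028; (λ² − 5λ + 5) = 0 ⇒ λ = (5 ± √5)/2 ≈ 1.382, 3.618.
(Check: the roots sum (with multiplicity) to 10, matching trace L = Σdeg = 2·5 = 10.)
Laplacian eigenvalues: [0.0, 0.6972, 1.382, 3.618, 4.3028]. Largest eigenvalue (spectral radius) = 4.3028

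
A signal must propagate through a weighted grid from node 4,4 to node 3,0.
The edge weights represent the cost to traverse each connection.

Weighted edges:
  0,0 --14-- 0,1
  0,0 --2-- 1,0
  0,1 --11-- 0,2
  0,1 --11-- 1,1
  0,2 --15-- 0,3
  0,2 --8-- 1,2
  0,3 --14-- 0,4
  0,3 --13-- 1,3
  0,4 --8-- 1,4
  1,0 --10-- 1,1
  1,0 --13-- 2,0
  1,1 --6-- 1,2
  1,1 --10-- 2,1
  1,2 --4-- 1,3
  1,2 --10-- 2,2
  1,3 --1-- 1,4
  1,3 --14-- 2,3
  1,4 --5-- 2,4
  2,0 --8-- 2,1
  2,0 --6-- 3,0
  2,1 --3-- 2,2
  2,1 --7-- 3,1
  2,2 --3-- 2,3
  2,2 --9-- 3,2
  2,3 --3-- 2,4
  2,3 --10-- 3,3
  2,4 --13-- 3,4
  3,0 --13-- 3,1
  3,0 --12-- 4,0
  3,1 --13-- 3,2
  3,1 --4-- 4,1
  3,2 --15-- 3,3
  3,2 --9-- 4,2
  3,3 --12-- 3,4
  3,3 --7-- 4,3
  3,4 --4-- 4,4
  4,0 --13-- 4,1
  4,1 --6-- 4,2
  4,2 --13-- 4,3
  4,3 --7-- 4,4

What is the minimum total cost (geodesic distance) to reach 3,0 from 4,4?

Shortest path: 4,4 → 3,4 → 2,4 → 2,3 → 2,2 → 2,1 → 2,0 → 3,0, total weight = 40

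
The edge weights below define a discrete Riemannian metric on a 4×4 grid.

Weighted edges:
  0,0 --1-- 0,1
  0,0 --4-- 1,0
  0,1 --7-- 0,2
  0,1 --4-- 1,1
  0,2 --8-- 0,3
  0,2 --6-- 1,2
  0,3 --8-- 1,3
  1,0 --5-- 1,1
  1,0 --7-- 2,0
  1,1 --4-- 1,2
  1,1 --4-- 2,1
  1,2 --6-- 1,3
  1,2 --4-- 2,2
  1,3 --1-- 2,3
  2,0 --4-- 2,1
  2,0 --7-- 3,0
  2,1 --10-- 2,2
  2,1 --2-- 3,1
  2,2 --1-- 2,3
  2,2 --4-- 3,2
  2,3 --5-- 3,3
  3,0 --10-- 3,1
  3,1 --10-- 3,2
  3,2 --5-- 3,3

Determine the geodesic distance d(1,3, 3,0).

Shortest path: 1,3 → 2,3 → 2,2 → 2,1 → 2,0 → 3,0, total weight = 23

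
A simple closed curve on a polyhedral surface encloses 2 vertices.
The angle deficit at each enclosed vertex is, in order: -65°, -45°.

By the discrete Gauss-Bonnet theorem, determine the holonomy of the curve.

Holonomy = total enclosed curvature = (-65°) + (-45°) = -110°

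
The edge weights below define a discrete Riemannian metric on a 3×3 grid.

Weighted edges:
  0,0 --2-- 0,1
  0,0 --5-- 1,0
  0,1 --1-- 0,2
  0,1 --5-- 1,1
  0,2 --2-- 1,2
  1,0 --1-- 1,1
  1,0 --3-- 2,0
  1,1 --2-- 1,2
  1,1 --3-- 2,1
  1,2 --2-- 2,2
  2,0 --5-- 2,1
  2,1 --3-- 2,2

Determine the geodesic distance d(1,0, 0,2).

Shortest path: 1,0 → 1,1 → 1,2 → 0,2, total weight = 5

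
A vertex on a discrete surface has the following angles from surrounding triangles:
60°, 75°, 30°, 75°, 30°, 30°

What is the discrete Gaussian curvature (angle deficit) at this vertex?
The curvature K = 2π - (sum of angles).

Sum of angles = 300°. K = 360° - 300° = 60°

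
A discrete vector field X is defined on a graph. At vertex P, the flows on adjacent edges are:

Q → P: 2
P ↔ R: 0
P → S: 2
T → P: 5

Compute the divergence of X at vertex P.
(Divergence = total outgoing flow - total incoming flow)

Divergence = sum of outgoing flows = (-2) + 0 + 2 + (-5) = -5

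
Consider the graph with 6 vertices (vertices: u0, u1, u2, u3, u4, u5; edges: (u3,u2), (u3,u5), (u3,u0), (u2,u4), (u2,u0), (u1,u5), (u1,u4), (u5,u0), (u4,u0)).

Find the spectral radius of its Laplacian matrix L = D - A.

Degrees: deg(u0) = 4, deg(u1) = 2, deg(u2) = 3, deg(u3) = 3, deg(u4) = 3, deg(u5) = 3.
L = D − A with rows/columns ordered (u0, u1, u2, u3, u4, u5):
  [ 4,  0, -1, -1, -1, -1]
  [ 0,  2,  0,  0, -1, -1]
  [-1,  0,  3, -1, -1,  0]
  [-1,  0, -1,  3,  0, -1]
  [-1, -1, -1,  0,  3,  0]
  [-1, -1,  0, -1,  0,  3]
Characteristic polynomial: det(λI − L) = λ(λ² − 7λ + 9)(λ² − 7λ + 11)(λ − 4).
Roots: λ = 0; (λ² − 7λ + 9) = 0 ⇒ λ = (7 ± √13)/2 ≈ 1.6972, 5.3028; (λ² − 7λ + 11) = 0 ⇒ λ = (7 ± √5)/2 ≈ 2.382, 4.618; (λ − 4) = 0 ⇒ λ = 4.
(Check: the roots sum (with multiplicity) to 18, matching trace L = Σdeg = 2·9 = 18.)
Laplacian eigenvalues: [0.0, 1.6972, 2.382, 4.0, 4.618, 5.3028]. Largest eigenvalue (spectral radius) = 5.3028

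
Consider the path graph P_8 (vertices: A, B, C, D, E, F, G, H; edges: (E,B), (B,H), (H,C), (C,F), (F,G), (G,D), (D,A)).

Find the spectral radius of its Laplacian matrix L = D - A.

The path graph P_n has Laplacian eigenvalues λ_k = 2 − 2cos(kπ/n), k = 0, 1, …, n−1. Here n = 8:
k=0: 2 − 2cos(0) = 0.0; k=1: 2 − 2cos(π/8) = 0.1522; k=2: 2 − 2cos(π/4) = 0.5858; k=3: 2 − 2cos(3π/8) = 1.2346; k=4: 2 − 2cos(π/2) = 2.0; k=5: 2 − 2cos(5π/8) = 2.7654; k=6: 2 − 2cos(3π/4) = 3.4142; k=7: 2 − 2cos(7π/8) = 3.8478.
Laplacian eigenvalues: [0.0, 0.1522, 0.5858, 1.2346, 2.0, 2.7654, 3.4142, 3.8478]. Largest eigenvalue (spectral radius) = 3.8478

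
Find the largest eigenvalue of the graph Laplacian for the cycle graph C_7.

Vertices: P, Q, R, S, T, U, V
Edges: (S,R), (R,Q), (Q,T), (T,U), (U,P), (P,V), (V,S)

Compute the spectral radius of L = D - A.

The cycle graph C_n has Laplacian eigenvalues λ_k = 2 − 2cos(2πk/n), k = 0, 1, …, n−1. Here n = 7:
k=0: 2 − 2cos(0) = 0.0; k=1: 2 − 2cos(2π/7) = 0.753; k=2: 2 − 2cos(4π/7) = 2.445; k=3: 2 − 2cos(6π/7) = 3.8019; k=4: 2 − 2cos(8π/7) = 3.8019; k=5: 2 − 2cos(10π/7) = 2.445; k=6: 2 − 2cos(12π/7) = 0.753.
Laplacian eigenvalues: [0.0, 0.753, 0.753, 2.445, 2.445, 3.8019, 3.8019]. Largest eigenvalue (spectral radius) = 3.8019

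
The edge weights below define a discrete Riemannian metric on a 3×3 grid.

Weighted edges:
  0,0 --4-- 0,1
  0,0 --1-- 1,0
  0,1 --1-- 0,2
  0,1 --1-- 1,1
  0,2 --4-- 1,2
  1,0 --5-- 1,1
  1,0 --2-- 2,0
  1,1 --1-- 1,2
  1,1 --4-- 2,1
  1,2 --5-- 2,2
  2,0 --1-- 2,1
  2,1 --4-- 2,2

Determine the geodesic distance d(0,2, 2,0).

Shortest path: 0,2 → 0,1 → 1,1 → 2,1 → 2,0, total weight = 7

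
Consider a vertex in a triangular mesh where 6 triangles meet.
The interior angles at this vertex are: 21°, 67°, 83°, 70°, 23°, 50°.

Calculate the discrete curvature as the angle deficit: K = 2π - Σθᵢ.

Sum of angles = 314°. K = 360° - 314° = 46° = 23π/90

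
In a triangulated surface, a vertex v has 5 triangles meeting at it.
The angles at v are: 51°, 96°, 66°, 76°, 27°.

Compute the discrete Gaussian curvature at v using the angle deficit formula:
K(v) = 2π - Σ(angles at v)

Sum of angles = 316°. K = 360° - 316° = 44° = 11π/45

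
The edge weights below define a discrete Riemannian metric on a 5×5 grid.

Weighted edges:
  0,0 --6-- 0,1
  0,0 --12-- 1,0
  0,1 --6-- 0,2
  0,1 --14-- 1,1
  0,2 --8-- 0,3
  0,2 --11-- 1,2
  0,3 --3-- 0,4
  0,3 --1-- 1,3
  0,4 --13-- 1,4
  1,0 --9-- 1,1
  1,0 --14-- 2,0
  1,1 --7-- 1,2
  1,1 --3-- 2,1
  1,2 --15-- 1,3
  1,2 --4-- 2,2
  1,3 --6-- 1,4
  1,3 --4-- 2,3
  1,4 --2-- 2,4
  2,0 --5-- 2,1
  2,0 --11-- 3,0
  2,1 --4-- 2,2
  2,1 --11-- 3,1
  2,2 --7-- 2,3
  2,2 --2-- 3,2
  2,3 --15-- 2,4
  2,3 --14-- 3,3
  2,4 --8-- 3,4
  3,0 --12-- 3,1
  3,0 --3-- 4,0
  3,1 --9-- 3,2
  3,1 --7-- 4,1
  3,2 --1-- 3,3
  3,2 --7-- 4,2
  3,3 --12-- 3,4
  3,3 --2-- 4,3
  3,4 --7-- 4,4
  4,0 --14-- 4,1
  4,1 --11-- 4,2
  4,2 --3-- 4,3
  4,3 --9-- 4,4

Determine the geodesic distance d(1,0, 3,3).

Shortest path: 1,0 → 1,1 → 2,1 → 2,2 → 3,2 → 3,3, total weight = 19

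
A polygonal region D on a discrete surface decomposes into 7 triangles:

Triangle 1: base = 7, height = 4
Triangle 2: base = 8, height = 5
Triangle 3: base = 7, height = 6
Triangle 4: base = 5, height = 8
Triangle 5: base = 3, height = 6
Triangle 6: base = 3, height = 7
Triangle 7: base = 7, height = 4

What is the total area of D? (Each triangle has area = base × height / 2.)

(1/2)×7×4 + (1/2)×8×5 + (1/2)×7×6 + (1/2)×5×8 + (1/2)×3×6 + (1/2)×3×7 + (1/2)×7×4 = 108.5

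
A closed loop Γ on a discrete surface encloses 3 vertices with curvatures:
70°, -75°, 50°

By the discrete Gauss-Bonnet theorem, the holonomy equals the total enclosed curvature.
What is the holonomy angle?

Holonomy = total enclosed curvature = 70° + (-75°) + 50° = 45°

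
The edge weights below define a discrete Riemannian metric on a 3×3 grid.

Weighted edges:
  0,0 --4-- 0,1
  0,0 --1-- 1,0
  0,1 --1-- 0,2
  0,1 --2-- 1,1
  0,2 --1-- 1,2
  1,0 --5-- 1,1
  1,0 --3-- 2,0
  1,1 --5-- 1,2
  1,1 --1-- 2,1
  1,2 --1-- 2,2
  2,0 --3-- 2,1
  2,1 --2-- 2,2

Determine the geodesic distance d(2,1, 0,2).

Shortest path: 2,1 → 1,1 → 0,1 → 0,2, total weight = 4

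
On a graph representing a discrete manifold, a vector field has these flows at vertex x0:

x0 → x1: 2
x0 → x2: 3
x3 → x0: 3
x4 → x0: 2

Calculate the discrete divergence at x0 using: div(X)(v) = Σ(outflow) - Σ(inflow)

Divergence = sum of outgoing flows = 2 + 3 + (-3) + (-2) = 0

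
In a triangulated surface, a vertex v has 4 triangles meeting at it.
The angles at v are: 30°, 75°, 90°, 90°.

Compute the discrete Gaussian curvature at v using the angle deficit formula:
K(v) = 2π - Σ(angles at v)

Sum of angles = 285°. K = 360° - 285° = 75° = 5π/12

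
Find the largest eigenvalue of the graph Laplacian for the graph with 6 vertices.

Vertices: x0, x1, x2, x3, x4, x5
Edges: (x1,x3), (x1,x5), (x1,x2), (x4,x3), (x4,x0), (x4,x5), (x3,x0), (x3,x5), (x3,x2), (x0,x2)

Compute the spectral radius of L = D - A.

Degrees: deg(x0) = 3, deg(x1) = 3, deg(x2) = 3, deg(x3) = 5, deg(x4) = 3, deg(x5) = 3.
L = D − A with rows/columns ordered (x0, x1, x2, x3, x4, x5):
  [ 3,  0, -1, -1, -1,  0]
  [ 0,  3, -1, -1,  0, -1]
  [-1, -1,  3, -1,  0,  0]
  [-1, -1, -1,  5, -1, -1]
  [-1,  0,  0, -1,  3, -1]
  [ 0, -1,  0, -1, -1,  3]
Characteristic polynomial: det(λI − L) = λ(λ² − 7λ + 11)²(λ − 6).
Roots: λ = 0; (λ² − 7λ + 11) = 0 ⇒ λ = (7 ± √5)/2 ≈ 2.382, 4.618 (multiplicity 2); (λ − 6) = 0 ⇒ λ = 6.
(Check: the roots sum (with multiplicity) to 20, matching trace L = Σdeg = 2·10 = 20.)
Laplacian eigenvalues: [0.0, 2.382, 2.382, 4.618, 4.618, 6.0]. Largest eigenvalue (spectral radius) = 6.0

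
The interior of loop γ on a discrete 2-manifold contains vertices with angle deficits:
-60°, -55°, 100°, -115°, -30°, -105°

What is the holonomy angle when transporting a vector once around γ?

Holonomy = total enclosed curvature = (-60°) + (-55°) + 100° + (-115°) + (-30°) + (-105°) = -265°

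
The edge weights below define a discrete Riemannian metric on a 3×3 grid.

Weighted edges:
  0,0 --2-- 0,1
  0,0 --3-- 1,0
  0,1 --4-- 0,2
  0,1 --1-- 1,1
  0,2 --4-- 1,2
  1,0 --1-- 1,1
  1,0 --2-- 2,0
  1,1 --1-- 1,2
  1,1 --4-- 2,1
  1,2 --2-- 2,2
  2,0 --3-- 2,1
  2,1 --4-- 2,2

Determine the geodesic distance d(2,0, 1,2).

Shortest path: 2,0 → 1,0 → 1,1 → 1,2, total weight = 4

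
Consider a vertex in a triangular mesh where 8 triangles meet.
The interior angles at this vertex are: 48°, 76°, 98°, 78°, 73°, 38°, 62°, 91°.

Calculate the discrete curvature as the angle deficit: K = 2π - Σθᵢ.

Sum of angles = 564°. K = 360° - 564° = -204° = -17π/15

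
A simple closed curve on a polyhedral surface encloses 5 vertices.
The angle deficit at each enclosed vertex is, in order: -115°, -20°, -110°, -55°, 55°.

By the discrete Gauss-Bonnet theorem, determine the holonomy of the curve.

Holonomy = total enclosed curvature = (-115°) + (-20°) + (-110°) + (-55°) + 55° = -245°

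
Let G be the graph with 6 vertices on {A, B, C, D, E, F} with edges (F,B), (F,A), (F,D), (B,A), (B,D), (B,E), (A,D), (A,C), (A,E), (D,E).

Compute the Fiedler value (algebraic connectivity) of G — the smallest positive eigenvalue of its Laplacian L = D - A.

Degrees: deg(A) = 5, deg(B) = 4, deg(C) = 1, deg(D) = 4, deg(E) = 3, deg(F) = 3.
L = D − A with rows/columns ordered (A, B, C, D, E, F):
  [ 5, -1, -1, -1, -1, -1]
  [-1,  4,  0, -1, -1, -1]
  [-1,  0,  1,  0,  0,  0]
  [-1, -1,  0,  4, -1, -1]
  [-1, -1,  0, -1,  3,  0]
  [-1, -1,  0, -1,  0,  3]
Characteristic polynomial: det(λI − L) = λ(λ − 1)(λ − 3)(λ − 5)²(λ − 6).
Roots: λ = 0; (λ − 1) = 0 ⇒ λ = 1; (λ − 3) = 0 ⇒ λ = 3; (λ − 5) = 0 ⇒ λ = 5 (multiplicity 2); (λ − 6) = 0 ⇒ λ = 6.
(Check: the roots sum (with multiplicity) to 20, matching trace L = Σdeg = 2·10 = 20.)
Laplacian eigenvalues: [0.0, 1.0, 3.0, 5.0, 5.0, 6.0]. Algebraic connectivity (smallest non-zero eigenvalue) = 1.0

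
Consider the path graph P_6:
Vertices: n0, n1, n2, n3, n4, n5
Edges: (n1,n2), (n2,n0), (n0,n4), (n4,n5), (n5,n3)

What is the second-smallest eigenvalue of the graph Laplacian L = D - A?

The path graph P_n has Laplacian eigenvalues λ_k = 2 − 2cos(kπ/n), k = 0, 1, …, n−1. Here n = 6:
k=0: 2 − 2cos(0) = 0.0; k=1: 2 − 2cos(π/6) = 0.2679; k=2: 2 − 2cos(π/3) = 1.0; k=3: 2 − 2cos(π/2) = 2.0; k=4: 2 − 2cos(2π/3) = 3.0; k=5: 2 − 2cos(5π/6) = 3.7321.
Laplacian eigenvalues: [0.0, 0.2679, 1.0, 2.0, 3.0, 3.7321]. Algebraic connectivity (smallest non-zero eigenvalue) = 0.2679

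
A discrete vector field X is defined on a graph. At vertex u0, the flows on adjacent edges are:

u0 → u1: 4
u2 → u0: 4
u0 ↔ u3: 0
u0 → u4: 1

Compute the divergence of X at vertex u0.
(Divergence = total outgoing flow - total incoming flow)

Divergence = sum of outgoing flows = 4 + (-4) + 0 + 1 = 1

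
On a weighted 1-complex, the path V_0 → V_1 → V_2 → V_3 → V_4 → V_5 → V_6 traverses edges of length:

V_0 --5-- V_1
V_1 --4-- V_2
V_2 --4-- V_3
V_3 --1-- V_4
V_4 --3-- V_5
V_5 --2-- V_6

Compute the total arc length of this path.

Arc length = 5 + 4 + 4 + 1 + 3 + 2 = 19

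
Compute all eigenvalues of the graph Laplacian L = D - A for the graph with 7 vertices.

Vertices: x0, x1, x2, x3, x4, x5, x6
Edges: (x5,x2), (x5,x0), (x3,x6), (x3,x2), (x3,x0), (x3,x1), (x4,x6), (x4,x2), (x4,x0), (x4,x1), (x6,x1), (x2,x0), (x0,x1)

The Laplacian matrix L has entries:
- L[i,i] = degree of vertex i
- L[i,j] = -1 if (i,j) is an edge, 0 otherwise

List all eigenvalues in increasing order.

Degrees: deg(x0) = 5, deg(x1) = 4, deg(x2) = 4, deg(x3) = 4, deg(x4) = 4, deg(x5) = 2, deg(x6) = 3.
L = D − A with rows/columns ordered (x0, x1, x2, x3, x4, x5, x6):
  [ 5, -1, -1, -1, -1, -1,  0]
  [-1,  4,  0, -1, -1,  0, -1]
  [-1,  0,  4, -1, -1, -1,  0]
  [-1, -1, -1,  4,  0,  0, -1]
  [-1, -1, -1,  0,  4,  0, -1]
  [-1,  0, -1,  0,  0,  2,  0]
  [ 0, -1,  0, -1, -1,  0,  3]
Characteristic polynomial: det(λI − L) = λ(λ² − 6λ + 7)(λ² − 10λ + 23)(λ − 4)(λ − 6).
Roots: λ = 0; (λ² − 6λ + 7) = 0 ⇒ λ = 3 ± √2 ≈ 1.5858, 4.4142; (λ² − 10λ + 23) = 0 ⇒ λ = 5 ± √2 ≈ 3.5858, 6.4142; (λ − 4) = 0 ⇒ λ = 4; (λ − 6) = 0 ⇒ λ = 6.
(Check: the roots sum (with multiplicity) to 26, matching trace L = Σdeg = 2·13 = 26.)
Laplacian eigenvalues (increasing order): [0.0, 1.5858, 3.5858, 4.0, 4.4142, 6.0, 6.4142]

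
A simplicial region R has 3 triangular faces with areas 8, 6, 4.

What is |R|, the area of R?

8 + 6 + 4 = 18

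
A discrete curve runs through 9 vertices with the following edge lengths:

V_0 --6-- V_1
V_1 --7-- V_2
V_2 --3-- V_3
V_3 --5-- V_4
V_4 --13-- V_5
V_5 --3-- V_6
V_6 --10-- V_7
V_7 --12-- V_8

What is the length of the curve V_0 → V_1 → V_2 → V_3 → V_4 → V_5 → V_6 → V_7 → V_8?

Arc length = 6 + 7 + 3 + 5 + 13 + 3 + 10 + 12 = 59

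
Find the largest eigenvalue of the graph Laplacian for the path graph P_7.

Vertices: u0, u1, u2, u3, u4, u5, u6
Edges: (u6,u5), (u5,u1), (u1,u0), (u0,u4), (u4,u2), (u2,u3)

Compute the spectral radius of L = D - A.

The path graph P_n has Laplacian eigenvalues λ_k = 2 − 2cos(kπ/n), k = 0, 1, …, n−1. Here n = 7:
k=0: 2 − 2cos(0) = 0.0; k=1: 2 − 2cos(π/7) = 0.1981; k=2: 2 − 2cos(2π/7) = 0.753; k=3: 2 − 2cos(3π/7) = 1.555; k=4: 2 − 2cos(4π/7) = 2.445; k=5: 2 − 2cos(5π/7) = 3.247; k=6: 2 − 2cos(6π/7) = 3.8019.
Laplacian eigenvalues: [0.0, 0.1981, 0.753, 1.555, 2.445, 3.247, 3.8019]. Largest eigenvalue (spectral radius) = 3.8019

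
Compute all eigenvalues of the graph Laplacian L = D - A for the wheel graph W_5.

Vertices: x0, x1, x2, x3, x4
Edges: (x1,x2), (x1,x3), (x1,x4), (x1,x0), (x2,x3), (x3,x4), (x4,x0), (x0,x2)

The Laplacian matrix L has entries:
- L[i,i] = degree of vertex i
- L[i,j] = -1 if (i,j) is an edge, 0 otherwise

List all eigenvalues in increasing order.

The wheel W_5 is the join K_1 ∨ C_4 (a hub joined to every vertex of a cycle of length 4). For a join G ∨ H (G on p vertices, H on q vertices) the Laplacian spectrum is 0, p+q, the eigenvalues of L(G) other than one 0 each shifted by +q, and the eigenvalues of L(H) other than one 0 each shifted by +p. With G = K_1 (p = 1, nothing left after dropping its 0) and H = C_4 (q = 4, eigenvalues 2 − 2cos(2πk/4), k = 0, …, 3; drop k = 0), the spectrum of W_5 is 0, 5, and 1 + (2 − 2cos(2πk/4)) = 3 − 2cos(2πk/4) for k = 1, …, 3:
k=1: 3 − 2cos(π/2) = 3.0; k=2: 3 − 2cos(π) = 5.0; k=3: 3 − 2cos(3π/2) = 3.0.
Laplacian eigenvalues (increasing order): [0.0, 3.0, 3.0, 5.0, 5.0]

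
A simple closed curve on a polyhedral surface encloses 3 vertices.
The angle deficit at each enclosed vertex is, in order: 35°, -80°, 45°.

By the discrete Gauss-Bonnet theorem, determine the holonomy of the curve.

Holonomy = total enclosed curvature = 35° + (-80°) + 45° = 0°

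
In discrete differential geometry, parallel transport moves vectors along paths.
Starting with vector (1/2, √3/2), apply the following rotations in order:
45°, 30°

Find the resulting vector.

Total rotation: 45° + 30° = 75°. Final vector: (-0.7071, 0.7071)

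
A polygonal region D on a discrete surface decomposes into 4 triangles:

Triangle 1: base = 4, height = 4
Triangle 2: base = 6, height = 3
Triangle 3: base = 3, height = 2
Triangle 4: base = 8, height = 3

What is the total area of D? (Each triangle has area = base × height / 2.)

(1/2)×4×4 + (1/2)×6×3 + (1/2)×3×2 + (1/2)×8×3 = 32.0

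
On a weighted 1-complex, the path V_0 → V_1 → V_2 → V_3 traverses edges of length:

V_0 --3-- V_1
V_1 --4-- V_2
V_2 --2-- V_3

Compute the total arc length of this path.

Arc length = 3 + 4 + 2 = 9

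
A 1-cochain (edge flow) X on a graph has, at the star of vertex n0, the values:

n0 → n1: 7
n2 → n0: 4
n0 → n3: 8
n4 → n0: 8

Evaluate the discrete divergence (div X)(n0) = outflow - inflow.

Divergence = sum of outgoing flows = 7 + (-4) + 8 + (-8) = 3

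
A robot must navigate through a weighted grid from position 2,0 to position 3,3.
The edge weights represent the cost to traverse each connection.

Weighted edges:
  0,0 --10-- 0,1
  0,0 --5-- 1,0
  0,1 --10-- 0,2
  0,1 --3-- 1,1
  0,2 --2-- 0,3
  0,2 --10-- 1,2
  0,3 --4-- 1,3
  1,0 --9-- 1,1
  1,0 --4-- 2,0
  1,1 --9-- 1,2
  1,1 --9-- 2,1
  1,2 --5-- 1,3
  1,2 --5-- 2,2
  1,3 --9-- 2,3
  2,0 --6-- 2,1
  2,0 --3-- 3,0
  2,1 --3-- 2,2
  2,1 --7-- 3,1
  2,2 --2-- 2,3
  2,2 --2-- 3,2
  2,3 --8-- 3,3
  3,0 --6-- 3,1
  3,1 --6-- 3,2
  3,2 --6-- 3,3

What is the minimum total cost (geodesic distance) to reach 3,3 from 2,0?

Shortest path: 2,0 → 2,1 → 2,2 → 3,2 → 3,3, total weight = 17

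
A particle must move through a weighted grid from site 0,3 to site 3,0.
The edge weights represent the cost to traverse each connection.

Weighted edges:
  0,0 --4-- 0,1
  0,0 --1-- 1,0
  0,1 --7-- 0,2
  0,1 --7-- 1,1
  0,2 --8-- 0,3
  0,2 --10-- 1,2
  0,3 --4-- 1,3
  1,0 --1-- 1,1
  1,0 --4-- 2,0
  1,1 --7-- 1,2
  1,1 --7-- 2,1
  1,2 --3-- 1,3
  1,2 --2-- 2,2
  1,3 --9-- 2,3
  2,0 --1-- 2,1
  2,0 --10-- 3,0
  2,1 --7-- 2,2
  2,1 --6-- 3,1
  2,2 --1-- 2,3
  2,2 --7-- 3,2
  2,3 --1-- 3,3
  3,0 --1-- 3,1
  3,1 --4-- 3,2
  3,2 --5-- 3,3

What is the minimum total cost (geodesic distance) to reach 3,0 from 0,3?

Shortest path: 0,3 → 1,3 → 1,2 → 2,2 → 3,2 → 3,1 → 3,0, total weight = 21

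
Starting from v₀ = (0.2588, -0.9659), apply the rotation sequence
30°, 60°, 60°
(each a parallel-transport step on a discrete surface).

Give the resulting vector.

Total rotation: 30° + 60° + 60° = 150°. Final vector: (0.2588, 0.9659)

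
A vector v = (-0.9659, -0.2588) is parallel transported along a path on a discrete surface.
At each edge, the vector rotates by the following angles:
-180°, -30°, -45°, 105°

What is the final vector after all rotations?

Total rotation: (-180°) + (-30°) + (-45°) + 105° = -150°. Final vector: (0.7071, 0.7071)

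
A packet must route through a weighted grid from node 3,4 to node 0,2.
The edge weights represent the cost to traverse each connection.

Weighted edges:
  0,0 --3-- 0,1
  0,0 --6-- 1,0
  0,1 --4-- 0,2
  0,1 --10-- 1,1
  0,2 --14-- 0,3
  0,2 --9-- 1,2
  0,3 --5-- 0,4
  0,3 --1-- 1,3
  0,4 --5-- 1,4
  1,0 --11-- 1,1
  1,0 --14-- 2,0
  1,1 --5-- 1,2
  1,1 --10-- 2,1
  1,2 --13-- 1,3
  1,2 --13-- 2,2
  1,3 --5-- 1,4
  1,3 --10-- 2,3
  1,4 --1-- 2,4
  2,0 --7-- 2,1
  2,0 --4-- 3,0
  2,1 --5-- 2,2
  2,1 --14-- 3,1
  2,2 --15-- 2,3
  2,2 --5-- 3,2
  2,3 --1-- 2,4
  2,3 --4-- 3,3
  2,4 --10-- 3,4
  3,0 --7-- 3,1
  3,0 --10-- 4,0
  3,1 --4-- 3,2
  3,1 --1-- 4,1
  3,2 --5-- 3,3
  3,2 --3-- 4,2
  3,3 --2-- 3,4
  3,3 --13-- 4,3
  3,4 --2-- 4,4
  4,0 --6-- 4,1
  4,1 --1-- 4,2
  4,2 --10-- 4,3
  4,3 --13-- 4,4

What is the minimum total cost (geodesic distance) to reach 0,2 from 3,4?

Shortest path: 3,4 → 3,3 → 2,3 → 2,4 → 1,4 → 1,3 → 0,3 → 0,2, total weight = 28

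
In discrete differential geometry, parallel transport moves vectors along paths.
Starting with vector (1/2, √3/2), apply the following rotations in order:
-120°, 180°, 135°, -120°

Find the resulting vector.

Total rotation: (-120°) + 180° + 135° + (-120°) = 75°. Final vector: (-0.7071, 0.7071)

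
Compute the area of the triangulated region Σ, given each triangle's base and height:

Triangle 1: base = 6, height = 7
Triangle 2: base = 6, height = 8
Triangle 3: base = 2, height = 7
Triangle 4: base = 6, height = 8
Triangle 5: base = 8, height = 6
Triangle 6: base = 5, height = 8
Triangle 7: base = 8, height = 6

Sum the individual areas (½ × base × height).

(1/2)×6×7 + (1/2)×6×8 + (1/2)×2×7 + (1/2)×6×8 + (1/2)×8×6 + (1/2)×5×8 + (1/2)×8×6 = 144.0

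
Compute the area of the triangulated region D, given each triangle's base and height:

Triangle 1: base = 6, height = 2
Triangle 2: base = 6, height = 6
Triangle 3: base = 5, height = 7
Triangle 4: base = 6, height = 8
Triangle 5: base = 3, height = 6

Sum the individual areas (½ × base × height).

(1/2)×6×2 + (1/2)×6×6 + (1/2)×5×7 + (1/2)×6×8 + (1/2)×3×6 = 74.5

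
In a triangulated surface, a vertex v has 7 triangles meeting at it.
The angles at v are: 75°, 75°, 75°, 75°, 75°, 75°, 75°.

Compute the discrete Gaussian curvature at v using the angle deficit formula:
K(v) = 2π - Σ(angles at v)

Sum of angles = 525°. K = 360° - 525° = -165°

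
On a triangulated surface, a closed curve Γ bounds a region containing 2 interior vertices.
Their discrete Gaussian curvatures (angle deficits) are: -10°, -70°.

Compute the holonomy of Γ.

Holonomy = total enclosed curvature = (-10°) + (-70°) = -80°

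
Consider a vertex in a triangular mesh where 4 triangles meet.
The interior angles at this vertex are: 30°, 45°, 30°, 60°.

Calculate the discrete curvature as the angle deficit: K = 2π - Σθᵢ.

Sum of angles = 165°. K = 360° - 165° = 195° = 13π/12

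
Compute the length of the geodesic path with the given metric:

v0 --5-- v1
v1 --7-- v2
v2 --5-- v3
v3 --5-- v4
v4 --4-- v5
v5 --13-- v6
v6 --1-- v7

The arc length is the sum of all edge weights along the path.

Arc length = 5 + 7 + 5 + 5 + 4 + 13 + 1 = 40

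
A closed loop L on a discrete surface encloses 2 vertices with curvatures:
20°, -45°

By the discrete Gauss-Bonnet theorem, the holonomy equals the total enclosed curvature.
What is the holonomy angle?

Holonomy = total enclosed curvature = 20° + (-45°) = -25°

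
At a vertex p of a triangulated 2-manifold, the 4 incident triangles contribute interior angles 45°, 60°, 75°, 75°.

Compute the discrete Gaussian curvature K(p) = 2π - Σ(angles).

Sum of angles = 255°. K = 360° - 255° = 105°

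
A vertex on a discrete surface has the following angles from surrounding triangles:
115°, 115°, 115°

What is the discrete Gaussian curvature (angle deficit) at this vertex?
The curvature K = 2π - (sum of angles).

Sum of angles = 345°. K = 360° - 345° = 15°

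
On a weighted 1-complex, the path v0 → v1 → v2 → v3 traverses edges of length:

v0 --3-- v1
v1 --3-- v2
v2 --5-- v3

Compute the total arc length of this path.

Arc length = 3 + 3 + 5 = 11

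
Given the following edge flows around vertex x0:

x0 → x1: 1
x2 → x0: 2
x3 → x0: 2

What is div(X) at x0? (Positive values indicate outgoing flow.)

Divergence = sum of outgoing flows = 1 + (-2) + (-2) = -3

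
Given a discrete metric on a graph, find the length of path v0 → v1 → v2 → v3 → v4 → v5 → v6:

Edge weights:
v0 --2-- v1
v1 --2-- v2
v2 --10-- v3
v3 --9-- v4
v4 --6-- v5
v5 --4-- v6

Arc length = 2 + 2 + 10 + 9 + 6 + 4 = 33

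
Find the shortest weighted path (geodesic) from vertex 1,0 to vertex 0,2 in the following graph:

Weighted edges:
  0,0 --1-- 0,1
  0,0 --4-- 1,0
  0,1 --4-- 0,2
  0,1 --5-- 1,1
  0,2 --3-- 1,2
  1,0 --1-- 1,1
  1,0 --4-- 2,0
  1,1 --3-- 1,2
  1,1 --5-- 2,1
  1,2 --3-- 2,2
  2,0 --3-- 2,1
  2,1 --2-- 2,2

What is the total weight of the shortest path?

Shortest path: 1,0 → 1,1 → 1,2 → 0,2, total weight = 7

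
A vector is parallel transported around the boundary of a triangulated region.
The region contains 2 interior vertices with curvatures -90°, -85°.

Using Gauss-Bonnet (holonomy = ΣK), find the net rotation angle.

Holonomy = total enclosed curvature = (-90°) + (-85°) = -175°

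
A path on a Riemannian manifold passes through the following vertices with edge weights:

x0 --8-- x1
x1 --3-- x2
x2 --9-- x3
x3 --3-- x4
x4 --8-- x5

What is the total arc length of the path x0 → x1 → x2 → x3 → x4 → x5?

Arc length = 8 + 3 + 9 + 3 + 8 = 31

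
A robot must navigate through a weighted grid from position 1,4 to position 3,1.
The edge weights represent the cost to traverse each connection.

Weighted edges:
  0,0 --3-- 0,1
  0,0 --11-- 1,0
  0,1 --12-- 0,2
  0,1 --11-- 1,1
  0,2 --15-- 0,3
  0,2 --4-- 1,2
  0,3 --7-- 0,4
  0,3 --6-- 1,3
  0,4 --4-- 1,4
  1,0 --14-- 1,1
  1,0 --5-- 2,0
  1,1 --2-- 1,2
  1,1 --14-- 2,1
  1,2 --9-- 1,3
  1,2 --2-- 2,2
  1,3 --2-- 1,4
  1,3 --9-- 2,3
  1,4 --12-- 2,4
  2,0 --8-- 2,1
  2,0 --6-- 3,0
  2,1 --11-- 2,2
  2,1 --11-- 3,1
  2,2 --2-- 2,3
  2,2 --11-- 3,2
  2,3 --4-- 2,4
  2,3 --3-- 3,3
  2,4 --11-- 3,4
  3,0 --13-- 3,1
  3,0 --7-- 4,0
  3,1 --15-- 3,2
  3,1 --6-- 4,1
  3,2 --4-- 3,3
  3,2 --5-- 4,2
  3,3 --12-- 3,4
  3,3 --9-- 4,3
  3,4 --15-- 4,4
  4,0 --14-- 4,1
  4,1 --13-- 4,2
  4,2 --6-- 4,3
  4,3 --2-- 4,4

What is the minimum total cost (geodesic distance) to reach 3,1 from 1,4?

Shortest path: 1,4 → 1,3 → 2,3 → 3,3 → 3,2 → 3,1, total weight = 33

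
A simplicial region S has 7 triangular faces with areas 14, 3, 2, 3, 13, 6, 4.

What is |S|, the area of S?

14 + 3 + 2 + 3 + 13 + 6 + 4 = 45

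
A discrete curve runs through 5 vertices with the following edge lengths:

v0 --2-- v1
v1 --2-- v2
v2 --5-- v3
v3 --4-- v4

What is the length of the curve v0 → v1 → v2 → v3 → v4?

Arc length = 2 + 2 + 5 + 4 = 13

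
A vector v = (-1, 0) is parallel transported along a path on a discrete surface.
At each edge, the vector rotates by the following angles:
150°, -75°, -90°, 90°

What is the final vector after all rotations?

Total rotation: 150° + (-75°) + (-90°) + 90° = 75°. Final vector: (-0.2588, -0.9659)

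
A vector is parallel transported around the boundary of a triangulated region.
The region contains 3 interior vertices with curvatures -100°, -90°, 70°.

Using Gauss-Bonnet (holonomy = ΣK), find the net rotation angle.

Holonomy = total enclosed curvature = (-100°) + (-90°) + 70° = -120°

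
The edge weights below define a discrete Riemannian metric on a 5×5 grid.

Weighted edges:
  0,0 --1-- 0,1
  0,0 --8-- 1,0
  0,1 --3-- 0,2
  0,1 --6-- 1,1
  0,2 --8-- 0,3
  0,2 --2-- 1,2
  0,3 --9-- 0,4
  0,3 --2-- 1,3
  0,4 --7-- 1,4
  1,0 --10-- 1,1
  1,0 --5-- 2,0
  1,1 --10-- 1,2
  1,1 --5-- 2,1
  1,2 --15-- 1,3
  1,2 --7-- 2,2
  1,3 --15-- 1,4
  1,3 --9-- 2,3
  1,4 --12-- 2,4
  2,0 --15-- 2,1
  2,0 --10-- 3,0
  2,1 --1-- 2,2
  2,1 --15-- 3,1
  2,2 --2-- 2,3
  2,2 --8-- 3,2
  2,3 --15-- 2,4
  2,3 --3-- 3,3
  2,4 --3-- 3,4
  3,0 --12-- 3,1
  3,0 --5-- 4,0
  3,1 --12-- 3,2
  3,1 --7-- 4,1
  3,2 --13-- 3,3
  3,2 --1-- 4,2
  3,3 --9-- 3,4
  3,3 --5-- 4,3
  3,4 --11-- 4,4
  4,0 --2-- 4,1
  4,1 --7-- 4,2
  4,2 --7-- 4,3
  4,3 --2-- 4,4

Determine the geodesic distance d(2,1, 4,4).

Shortest path: 2,1 → 2,2 → 2,3 → 3,3 → 4,3 → 4,4, total weight = 13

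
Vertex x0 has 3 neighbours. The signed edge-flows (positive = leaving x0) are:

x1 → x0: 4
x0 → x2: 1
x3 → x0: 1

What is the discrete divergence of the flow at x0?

Divergence = sum of outgoing flows = (-4) + 1 + (-1) = -4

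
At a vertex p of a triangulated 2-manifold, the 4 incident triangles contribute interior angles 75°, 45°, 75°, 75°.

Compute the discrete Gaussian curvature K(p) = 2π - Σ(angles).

Sum of angles = 270°. K = 360° - 270° = 90° = π/2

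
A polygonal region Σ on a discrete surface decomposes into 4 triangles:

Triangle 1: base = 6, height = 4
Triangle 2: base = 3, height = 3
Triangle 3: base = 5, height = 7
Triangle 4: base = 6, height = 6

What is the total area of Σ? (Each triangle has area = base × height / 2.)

(1/2)×6×4 + (1/2)×3×3 + (1/2)×5×7 + (1/2)×6×6 = 52.0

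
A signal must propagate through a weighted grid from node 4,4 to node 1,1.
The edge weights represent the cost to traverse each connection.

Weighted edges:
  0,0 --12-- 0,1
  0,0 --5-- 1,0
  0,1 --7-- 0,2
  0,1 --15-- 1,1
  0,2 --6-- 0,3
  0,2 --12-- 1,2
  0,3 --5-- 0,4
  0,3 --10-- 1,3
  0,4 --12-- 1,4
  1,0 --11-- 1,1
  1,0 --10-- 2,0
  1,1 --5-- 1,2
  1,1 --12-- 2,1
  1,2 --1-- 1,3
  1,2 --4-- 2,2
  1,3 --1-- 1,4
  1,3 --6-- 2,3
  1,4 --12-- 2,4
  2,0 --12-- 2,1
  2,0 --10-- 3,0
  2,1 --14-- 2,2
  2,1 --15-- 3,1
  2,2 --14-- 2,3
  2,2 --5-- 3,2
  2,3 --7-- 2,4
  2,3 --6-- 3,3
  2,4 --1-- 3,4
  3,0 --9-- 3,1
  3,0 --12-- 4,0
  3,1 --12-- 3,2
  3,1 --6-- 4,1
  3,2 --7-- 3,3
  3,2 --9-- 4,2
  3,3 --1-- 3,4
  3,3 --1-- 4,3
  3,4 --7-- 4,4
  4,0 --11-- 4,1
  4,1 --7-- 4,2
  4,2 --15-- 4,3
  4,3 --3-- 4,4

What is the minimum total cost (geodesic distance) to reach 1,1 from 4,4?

Shortest path: 4,4 → 4,3 → 3,3 → 2,3 → 1,3 → 1,2 → 1,1, total weight = 22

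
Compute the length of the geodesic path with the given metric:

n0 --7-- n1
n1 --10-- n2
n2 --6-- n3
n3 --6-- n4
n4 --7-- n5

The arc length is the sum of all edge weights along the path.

Arc length = 7 + 10 + 6 + 6 + 7 = 36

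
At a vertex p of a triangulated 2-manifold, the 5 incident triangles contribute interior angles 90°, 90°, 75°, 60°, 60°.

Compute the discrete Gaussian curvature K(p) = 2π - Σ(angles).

Sum of angles = 375°. K = 360° - 375° = -15°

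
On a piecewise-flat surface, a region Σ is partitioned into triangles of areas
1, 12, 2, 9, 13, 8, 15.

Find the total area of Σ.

1 + 12 + 2 + 9 + 13 + 8 + 15 = 60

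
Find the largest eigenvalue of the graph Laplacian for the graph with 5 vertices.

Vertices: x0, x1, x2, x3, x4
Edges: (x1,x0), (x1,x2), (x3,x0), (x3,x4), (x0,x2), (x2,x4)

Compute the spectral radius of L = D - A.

Degrees: deg(x0) = 3, deg(x1) = 2, deg(x2) = 3, deg(x3) = 2, deg(x4) = 2.
L = D − A with rows/columns ordered (x0, x1, x2, x3, x4):
  [ 3, -1, -1, -1,  0]
  [-1,  2, -1,  0,  0]
  [-1, -1,  3,  0, -1]
  [-1,  0,  0,  2, -1]
  [ 0,  0, -1, -1,  2]
Characteristic polynomial: det(λI − L) = λ(λ² − 5λ + 5)(λ² − 7λ + 11).
Roots: λ = 0; (λ² − 5λ + 5) = 0 ⇒ λ = (5 ± √5)/2 ≈ 1.382, 3.618; (λ² − 7λ + 11) = 0 ⇒ λ = (7 ± √5)/2 ≈ 2.382, 4.618.
(Check: the roots sum (with multiplicity) to 12, matching trace L = Σdeg = 2·6 = 12.)
Laplacian eigenvalues: [0.0, 1.382, 2.382, 3.618, 4.618]. Largest eigenvalue (spectral radius) = 4.618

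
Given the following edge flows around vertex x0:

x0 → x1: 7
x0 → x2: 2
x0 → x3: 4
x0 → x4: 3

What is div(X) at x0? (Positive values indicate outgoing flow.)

Divergence = sum of outgoing flows = 7 + 2 + 4 + 3 = 16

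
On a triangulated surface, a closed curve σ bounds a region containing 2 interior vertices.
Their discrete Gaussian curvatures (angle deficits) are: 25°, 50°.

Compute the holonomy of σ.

Holonomy = total enclosed curvature = 25° + 50° = 75°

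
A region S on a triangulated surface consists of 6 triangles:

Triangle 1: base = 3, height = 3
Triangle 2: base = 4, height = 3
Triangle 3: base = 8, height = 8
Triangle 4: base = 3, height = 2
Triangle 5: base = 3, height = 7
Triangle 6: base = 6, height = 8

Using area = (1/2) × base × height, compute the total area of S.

(1/2)×3×3 + (1/2)×4×3 + (1/2)×8×8 + (1/2)×3×2 + (1/2)×3×7 + (1/2)×6×8 = 80.0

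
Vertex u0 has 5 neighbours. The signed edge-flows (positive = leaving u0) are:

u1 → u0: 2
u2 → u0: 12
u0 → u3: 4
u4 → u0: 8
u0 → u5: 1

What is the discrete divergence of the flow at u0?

Divergence = sum of outgoing flows = (-2) + (-12) + 4 + (-8) + 1 = -17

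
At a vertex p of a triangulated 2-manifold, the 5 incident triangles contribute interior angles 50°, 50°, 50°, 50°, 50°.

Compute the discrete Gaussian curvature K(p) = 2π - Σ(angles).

Sum of angles = 250°. K = 360° - 250° = 110°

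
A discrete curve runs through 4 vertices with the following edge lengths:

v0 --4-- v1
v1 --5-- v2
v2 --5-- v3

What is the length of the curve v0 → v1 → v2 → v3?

Arc length = 4 + 5 + 5 = 14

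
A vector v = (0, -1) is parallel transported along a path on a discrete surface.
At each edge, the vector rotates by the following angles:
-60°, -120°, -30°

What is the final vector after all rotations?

Total rotation: (-60°) + (-120°) + (-30°) = -210° ≡ 150° (mod 360°). Final vector: (0.5000, 0.8660)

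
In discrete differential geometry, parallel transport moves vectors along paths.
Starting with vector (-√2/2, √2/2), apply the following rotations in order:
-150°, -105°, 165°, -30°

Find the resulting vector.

Total rotation: (-150°) + (-105°) + 165° + (-30°) = -120°. Final vector: (0.9659, 0.2588)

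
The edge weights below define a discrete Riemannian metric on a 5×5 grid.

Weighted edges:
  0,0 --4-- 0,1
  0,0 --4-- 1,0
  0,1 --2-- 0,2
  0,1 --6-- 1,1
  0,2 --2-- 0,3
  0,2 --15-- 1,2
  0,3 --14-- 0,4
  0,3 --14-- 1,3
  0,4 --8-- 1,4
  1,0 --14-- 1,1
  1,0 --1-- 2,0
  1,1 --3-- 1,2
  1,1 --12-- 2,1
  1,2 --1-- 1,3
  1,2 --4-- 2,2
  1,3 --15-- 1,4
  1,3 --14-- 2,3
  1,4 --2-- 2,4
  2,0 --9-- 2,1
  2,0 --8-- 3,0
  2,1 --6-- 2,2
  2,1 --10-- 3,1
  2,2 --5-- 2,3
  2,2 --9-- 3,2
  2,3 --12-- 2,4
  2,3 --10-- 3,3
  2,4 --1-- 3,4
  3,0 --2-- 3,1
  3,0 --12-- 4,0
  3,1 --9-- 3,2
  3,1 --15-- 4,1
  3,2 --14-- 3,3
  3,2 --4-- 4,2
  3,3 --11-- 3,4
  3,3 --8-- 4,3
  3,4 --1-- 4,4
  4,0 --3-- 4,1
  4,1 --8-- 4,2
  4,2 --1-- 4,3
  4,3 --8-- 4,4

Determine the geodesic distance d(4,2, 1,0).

Shortest path: 4,2 → 3,2 → 3,1 → 3,0 → 2,0 → 1,0, total weight = 24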